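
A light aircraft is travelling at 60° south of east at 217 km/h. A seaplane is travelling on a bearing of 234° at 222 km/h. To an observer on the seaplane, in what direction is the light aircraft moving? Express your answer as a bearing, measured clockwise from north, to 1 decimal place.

Taking east as x and north as y: light aircraft velocity = (108.500, -187.928) km/h; seaplane velocity = (-179.602, -130.488) km/h.
Velocity of light aircraft relative to seaplane = (108.500, -187.928) − (-179.602, -130.488) = (288.102, -57.439) km/h.
Bearing = atan2(288.10, -57.44) = 101.28° clockwise from north.

101.3°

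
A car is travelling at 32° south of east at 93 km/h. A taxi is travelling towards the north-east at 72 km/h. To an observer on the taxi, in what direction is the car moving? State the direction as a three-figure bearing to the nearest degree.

Taking east as x and north as y: car velocity = (78.868, -49.282) km/h; taxi velocity = (50.912, 50.912) km/h.
Velocity of car relative to taxi = (78.868, -49.282) − (50.912, 50.912) = (27.957, -100.194) km/h.
Bearing = atan2(27.96, -100.19) = 164.41° clockwise from north.

164°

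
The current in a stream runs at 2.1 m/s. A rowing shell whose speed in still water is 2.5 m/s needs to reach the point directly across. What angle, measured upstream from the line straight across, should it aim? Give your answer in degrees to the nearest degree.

To cancel the current, the upstream component of the rowing shell's velocity must equal the flow: 2.5 sin θ = 2.1.
sin θ = 2.1 / 2.5 = 0.8400.
θ = arcsin(0.8400) = 57.140°.

57°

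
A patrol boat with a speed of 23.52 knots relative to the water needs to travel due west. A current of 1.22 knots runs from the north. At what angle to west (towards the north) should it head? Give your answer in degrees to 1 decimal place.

The current pushes perpendicular to the desired track; the heading must have a component into the current equal to 1.22 knots: 23.52 sin θ = 1.22.
sin θ = 0.0519, so θ = 2.973°.

3.0°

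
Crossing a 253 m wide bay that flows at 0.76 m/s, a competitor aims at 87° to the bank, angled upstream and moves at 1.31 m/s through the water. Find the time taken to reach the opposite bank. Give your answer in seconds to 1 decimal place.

The component of the competitor's velocity perpendicular to the bank is 1.31 × sin 87° = 1.308 m/s.
The flow acts along the bank and has no component across it.
Time = 253 / 1.308 = 193.395 s.

193.4 s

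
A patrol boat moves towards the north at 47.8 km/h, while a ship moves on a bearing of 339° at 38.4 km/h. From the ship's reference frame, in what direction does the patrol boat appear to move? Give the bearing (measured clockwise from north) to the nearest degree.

049°

Taking east as x and north as y: patrol boat velocity = (0.000, 47.800) km/h; ship velocity = (-13.761, 35.849) km/h.
Velocity of patrol boat relative to ship = (0.000, 47.800) − (-13.761, 35.849) = (13.761, 11.951) km/h.
Bearing = atan2(13.76, 11.95) = 49.03° clockwise from north.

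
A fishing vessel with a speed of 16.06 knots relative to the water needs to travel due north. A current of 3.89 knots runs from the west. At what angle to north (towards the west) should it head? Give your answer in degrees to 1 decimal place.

14.0°

The current pushes perpendicular to the desired track; the heading must have a component into the current equal to 3.89 knots: 16.06 sin θ = 3.89.
sin θ = 0.2422, so θ = 14.017°.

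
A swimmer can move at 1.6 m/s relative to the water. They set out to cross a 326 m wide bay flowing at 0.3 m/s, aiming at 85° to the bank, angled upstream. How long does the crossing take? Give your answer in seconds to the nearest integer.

The component of the swimmer's velocity perpendicular to the bank is 1.6 × sin 85° = 1.594 m/s.
Only the cross-stream component determines the crossing time; the current contributes nothing perpendicular to the bank.
Time = 326 / 1.594 = 204.528 s.

205 s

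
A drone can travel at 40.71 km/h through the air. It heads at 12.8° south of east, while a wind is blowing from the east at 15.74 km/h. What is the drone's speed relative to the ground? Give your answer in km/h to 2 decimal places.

Taking east as x and north as y: velocity relative to the air = (39.698, -9.019) km/h; the air relative to ground = (-15.740, 0.000) km/h.
Velocity relative to ground = (39.698, -9.019) + (-15.740, 0.000) = (23.958, -9.019) km/h.
Speed = |(23.958, -9.019)| = 25.600 km/h.

25.60 km/h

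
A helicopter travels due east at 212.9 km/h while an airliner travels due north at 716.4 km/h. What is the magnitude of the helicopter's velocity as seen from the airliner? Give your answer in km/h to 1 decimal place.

Taking east as x and north as y: helicopter velocity = (212.900, 0.000) km/h; airliner velocity = (0.000, 716.400) km/h.
Velocity of helicopter relative to airliner = (212.900, 0.000) − (0.000, 716.400) = (212.900, -716.400) km/h.
Magnitude = |(212.900, -716.400)| = 747.366 km/h.

747.4 km/h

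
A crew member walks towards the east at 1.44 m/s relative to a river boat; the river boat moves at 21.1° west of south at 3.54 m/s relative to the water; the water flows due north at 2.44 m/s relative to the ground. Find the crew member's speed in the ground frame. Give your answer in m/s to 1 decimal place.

In east/north components (m/s): crew member relative to river boat = (1.440, 0.000); river boat relative to water = (-1.274, -3.303); water relative to ground = (0.000, 2.440).
Sum = (0.166, -0.863) m/s.
Speed = |(0.166, -0.863)| = 0.878 m/s.

0.9 m/s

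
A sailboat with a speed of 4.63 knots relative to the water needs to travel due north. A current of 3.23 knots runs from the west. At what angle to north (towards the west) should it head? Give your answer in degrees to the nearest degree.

44°

The current pushes perpendicular to the desired track; the heading must have a component into the current equal to 3.23 knots: 4.63 sin θ = 3.23.
sin θ = 0.6976, so θ = 44.237°.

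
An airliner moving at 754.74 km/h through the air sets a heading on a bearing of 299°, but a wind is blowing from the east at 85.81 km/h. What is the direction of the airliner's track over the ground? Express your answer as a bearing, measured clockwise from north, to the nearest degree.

296°

Taking east as x and north as y: velocity relative to the air = (-660.110, 365.905) km/h; the air relative to ground = (-85.810, 0.000) km/h.
Velocity relative to ground = (-660.110, 365.905) + (-85.810, 0.000) = (-745.920, 365.905) km/h.
Bearing = atan2(-745.92, 365.91) = 296.13° clockwise from north.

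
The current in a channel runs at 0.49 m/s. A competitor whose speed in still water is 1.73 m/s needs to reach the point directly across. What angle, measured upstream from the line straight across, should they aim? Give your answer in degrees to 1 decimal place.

16.5°

To cancel the current, the upstream component of the competitor's velocity must equal the flow: 1.73 sin θ = 0.49.
sin θ = 0.49 / 1.73 = 0.2832.
θ = arcsin(0.2832) = 16.453°.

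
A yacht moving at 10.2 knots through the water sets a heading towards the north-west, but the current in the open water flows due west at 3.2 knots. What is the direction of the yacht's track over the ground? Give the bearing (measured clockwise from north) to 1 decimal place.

304.7°

Taking east as x and north as y: velocity relative to the water = (-7.212, 7.212) knots; the water relative to ground = (-3.200, 0.000) knots.
Velocity relative to ground = (-7.212, 7.212) + (-3.200, 0.000) = (-10.412, 7.212) knots.
Bearing = atan2(-10.41, 7.21) = 304.71° clockwise from north.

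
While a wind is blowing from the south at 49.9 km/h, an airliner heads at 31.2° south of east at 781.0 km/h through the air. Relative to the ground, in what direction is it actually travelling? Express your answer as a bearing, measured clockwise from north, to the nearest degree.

118°

Taking east as x and north as y: velocity relative to the air = (668.039, -404.579) km/h; the air relative to ground = (0.000, 49.900) km/h.
Velocity relative to ground = (668.039, -404.579) + (0.000, 49.900) = (668.039, -354.679) km/h.
Bearing = atan2(668.04, -354.68) = 117.96° clockwise from north.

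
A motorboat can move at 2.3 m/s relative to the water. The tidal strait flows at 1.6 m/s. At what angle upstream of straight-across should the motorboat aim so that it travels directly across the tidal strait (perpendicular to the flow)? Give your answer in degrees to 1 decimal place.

To cancel the current, the upstream component of the motorboat's velocity must equal the flow: 2.3 sin θ = 1.6.
sin θ = 1.6 / 2.3 = 0.6957.
θ = arcsin(0.6957) = 44.079°.

44.1°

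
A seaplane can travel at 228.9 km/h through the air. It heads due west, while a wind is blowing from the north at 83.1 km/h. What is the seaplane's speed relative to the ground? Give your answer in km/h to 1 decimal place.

243.5 km/h

Taking east as x and north as y: velocity relative to the air = (-228.900, 0.000) km/h; the air relative to ground = (0.000, -83.100) km/h.
Velocity relative to ground = (-228.900, 0.000) + (0.000, -83.100) = (-228.900, -83.100) km/h.
Speed = |(-228.900, -83.100)| = 243.518 km/h.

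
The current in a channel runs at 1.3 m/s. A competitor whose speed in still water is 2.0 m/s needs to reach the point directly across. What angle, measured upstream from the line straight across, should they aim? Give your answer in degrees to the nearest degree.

To cancel the current, the upstream component of the competitor's velocity must equal the flow: 2.0 sin θ = 1.3.
sin θ = 1.3 / 2.0 = 0.6500.
θ = arcsin(0.6500) = 40.542°.

41°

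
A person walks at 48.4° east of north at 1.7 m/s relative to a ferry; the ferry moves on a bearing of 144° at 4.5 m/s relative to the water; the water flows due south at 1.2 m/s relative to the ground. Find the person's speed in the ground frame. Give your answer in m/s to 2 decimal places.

5.40 m/s

In east/north components (m/s): person relative to ferry = (1.271, 1.129); ferry relative to water = (2.645, -3.641); water relative to ground = (0.000, -1.200).
Sum = (3.916, -3.712) m/s.
Speed = |(3.916, -3.712)| = 5.396 m/s.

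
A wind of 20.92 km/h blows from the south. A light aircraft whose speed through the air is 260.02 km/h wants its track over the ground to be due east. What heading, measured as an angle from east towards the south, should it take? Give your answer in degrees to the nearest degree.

The wind pushes perpendicular to the desired track; the heading must have a component into the wind equal to 20.92 km/h: 260.02 sin θ = 20.92.
sin θ = 0.0805, so θ = 4.615°.

5°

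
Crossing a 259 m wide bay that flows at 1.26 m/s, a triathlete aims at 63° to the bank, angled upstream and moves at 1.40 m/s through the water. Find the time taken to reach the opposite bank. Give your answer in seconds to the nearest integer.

208 s

The component of the triathlete's velocity perpendicular to the bank is 1.40 × sin 63° = 1.247 m/s.
Only the cross-stream component determines the crossing time; the current contributes nothing perpendicular to the bank.
Time = 259 / 1.247 = 207.630 s.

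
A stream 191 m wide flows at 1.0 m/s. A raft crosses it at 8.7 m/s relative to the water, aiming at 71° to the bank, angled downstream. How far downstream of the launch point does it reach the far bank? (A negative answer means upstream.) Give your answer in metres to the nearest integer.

Perpendicular speed = 8.226 m/s; crossing time = 191 / 8.226 = 23.219 s.
Net downstream speed = 3.832 m/s.
Drift = 3.832 × 23.219 = 88.986 m (downstream).

89 m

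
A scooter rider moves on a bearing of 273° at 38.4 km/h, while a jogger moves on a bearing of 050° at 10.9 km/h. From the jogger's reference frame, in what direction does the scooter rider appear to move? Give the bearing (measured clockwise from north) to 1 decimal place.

263.9°

Taking east as x and north as y: scooter rider velocity = (-38.347, 2.010) km/h; jogger velocity = (8.350, 7.006) km/h.
Velocity of scooter rider relative to jogger = (-38.347, 2.010) − (8.350, 7.006) = (-46.697, -4.997) km/h.
Bearing = atan2(-46.70, -5.00) = 263.89° clockwise from north.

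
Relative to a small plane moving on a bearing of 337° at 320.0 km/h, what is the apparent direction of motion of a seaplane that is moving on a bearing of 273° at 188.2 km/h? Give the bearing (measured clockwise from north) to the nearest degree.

Taking east as x and north as y: seaplane velocity = (-187.942, 9.850) km/h; small plane velocity = (-125.034, 294.562) km/h.
Velocity of seaplane relative to small plane = (-187.942, 9.850) − (-125.034, 294.562) = (-62.908, -284.712) km/h.
Bearing = atan2(-62.91, -284.71) = 192.46° clockwise from north.

192°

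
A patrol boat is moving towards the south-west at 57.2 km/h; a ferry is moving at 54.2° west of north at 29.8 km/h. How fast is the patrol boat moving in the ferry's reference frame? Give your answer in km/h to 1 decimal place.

60.1 km/h

Taking east as x and north as y: patrol boat velocity = (-40.447, -40.447) km/h; ferry velocity = (-24.170, 17.432) km/h.
Velocity of patrol boat relative to ferry = (-40.447, -40.447) − (-24.170, 17.432) = (-16.277, -57.878) km/h.
Magnitude = |(-16.277, -57.878)| = 60.123 km/h.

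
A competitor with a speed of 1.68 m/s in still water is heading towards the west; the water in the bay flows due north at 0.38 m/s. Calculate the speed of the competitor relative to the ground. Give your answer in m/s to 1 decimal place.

1.7 m/s

Taking east as x and north as y: velocity relative to the water = (-1.680, 0.000) m/s; the water relative to ground = (0.000, 0.380) m/s.
Velocity relative to ground = (-1.680, 0.000) + (0.000, 0.380) = (-1.680, 0.380) m/s.
Speed = |(-1.680, 0.380)| = 1.722 m/s.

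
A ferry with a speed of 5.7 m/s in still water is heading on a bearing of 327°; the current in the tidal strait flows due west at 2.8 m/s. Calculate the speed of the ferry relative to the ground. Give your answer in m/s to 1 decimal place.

Taking east as x and north as y: velocity relative to the water = (-3.104, 4.780) m/s; the water relative to ground = (-2.800, 0.000) m/s.
Velocity relative to ground = (-3.104, 4.780) + (-2.800, 0.000) = (-5.904, 4.780) m/s.
Speed = |(-5.904, 4.780)| = 7.597 m/s.

7.6 m/s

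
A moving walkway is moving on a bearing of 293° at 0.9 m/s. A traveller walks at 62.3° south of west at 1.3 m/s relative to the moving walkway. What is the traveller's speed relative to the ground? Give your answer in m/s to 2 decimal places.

Taking east as x and north as y: moving walkway velocity = (-0.828, 0.352) m/s; traveller velocity relative to moving walkway = (-0.604, -1.151) m/s.
Velocity relative to ground = (-0.828, 0.352) + (-0.604, -1.151) = (-1.433, -0.799) m/s.
Speed = |(-1.433, -0.799)| = 1.641 m/s.

1.64 m/s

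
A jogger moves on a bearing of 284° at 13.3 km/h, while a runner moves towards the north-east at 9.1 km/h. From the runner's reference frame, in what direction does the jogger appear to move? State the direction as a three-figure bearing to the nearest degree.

261°

Taking east as x and north as y: jogger velocity = (-12.905, 3.218) km/h; runner velocity = (6.435, 6.435) km/h.
Velocity of jogger relative to runner = (-12.905, 3.218) − (6.435, 6.435) = (-19.340, -3.217) km/h.
Bearing = atan2(-19.34, -3.22) = 260.56° clockwise from north.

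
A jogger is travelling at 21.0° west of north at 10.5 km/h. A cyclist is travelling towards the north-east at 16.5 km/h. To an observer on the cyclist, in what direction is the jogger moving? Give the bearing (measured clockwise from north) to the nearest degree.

Taking east as x and north as y: jogger velocity = (-3.763, 9.803) km/h; cyclist velocity = (11.667, 11.667) km/h.
Velocity of jogger relative to cyclist = (-3.763, 9.803) − (11.667, 11.667) = (-15.430, -1.865) km/h.
Bearing = atan2(-15.43, -1.86) = 263.11° clockwise from north.

263°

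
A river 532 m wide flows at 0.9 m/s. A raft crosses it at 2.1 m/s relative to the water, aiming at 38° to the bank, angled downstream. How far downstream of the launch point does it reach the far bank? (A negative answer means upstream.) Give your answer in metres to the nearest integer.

Perpendicular speed = 1.293 m/s; crossing time = 532 / 1.293 = 411.482 s.
Net downstream speed = 2.555 m/s.
Drift = 2.555 × 411.482 = 1051.262 m (downstream).

1051 m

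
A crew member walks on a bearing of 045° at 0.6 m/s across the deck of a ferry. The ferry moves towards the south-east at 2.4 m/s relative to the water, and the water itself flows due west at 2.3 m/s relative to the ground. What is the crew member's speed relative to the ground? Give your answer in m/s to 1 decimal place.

1.3 m/s

In east/north components (m/s): crew member relative to ferry = (0.424, 0.424); ferry relative to water = (1.697, -1.697); water relative to ground = (-2.300, 0.000).
Sum = (-0.179, -1.273) m/s.
Speed = |(-0.179, -1.273)| = 1.285 m/s.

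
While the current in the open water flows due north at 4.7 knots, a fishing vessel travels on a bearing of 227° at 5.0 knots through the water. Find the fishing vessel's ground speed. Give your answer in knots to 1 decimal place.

3.9 knots

Taking east as x and north as y: velocity relative to the water = (-3.657, -3.410) knots; the water relative to ground = (0.000, 4.700) knots.
Velocity relative to ground = (-3.657, -3.410) + (0.000, 4.700) = (-3.657, 1.290) knots.
Speed = |(-3.657, 1.290)| = 3.878 knots.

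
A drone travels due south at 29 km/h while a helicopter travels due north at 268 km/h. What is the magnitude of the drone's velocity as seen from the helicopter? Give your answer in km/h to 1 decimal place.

Taking east as x and north as y: drone velocity = (0.000, -29.000) km/h; helicopter velocity = (0.000, 268.000) km/h.
Velocity of drone relative to helicopter = (0.000, -29.000) − (0.000, 268.000) = (0.000, -297.000) km/h.
Magnitude = |(0.000, -297.000)| = 297.000 km/h.

297.0 km/h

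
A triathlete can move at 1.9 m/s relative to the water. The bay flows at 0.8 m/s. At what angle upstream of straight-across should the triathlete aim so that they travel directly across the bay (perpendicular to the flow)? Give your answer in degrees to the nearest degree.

To cancel the current, the upstream component of the triathlete's velocity must equal the flow: 1.9 sin θ = 0.8.
sin θ = 0.8 / 1.9 = 0.4211.
θ = arcsin(0.4211) = 24.901°.

25°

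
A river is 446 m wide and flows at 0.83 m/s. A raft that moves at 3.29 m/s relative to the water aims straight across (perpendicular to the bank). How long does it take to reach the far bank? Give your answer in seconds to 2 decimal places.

The component of the raft's velocity perpendicular to the bank is 3.29 m/s.
The current is parallel to the bank, so it does not affect the crossing time.
Time = 446 / 3.290 = 135.562 s.

135.56 s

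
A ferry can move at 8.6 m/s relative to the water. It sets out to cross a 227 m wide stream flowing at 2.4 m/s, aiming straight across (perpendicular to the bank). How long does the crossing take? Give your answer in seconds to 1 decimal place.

The component of the ferry's velocity perpendicular to the bank is 8.6 m/s.
Only the cross-stream component determines the crossing time; the current contributes nothing perpendicular to the bank.
Time = 227 / 8.600 = 26.395 s.

26.4 s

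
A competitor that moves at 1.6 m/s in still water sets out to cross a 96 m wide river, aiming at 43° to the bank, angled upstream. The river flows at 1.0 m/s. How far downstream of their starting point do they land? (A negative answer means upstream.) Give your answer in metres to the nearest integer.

-15 m

Perpendicular speed = 1.091 m/s; crossing time = 96 / 1.091 = 87.977 s.
Net downstream speed = -0.170 m/s.
Drift = -0.170 × 87.977 = -14.971 m (upstream).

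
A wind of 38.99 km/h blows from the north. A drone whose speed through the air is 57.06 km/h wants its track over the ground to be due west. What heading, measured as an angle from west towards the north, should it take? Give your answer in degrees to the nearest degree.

43°

The wind pushes perpendicular to the desired track; the heading must have a component into the wind equal to 38.99 km/h: 57.06 sin θ = 38.99.
sin θ = 0.6833, so θ = 43.103°.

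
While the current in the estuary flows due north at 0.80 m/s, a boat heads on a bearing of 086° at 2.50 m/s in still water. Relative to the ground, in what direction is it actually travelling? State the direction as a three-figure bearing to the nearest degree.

Taking east as x and north as y: velocity relative to the water = (2.494, 0.174) m/s; the water relative to ground = (0.000, 0.800) m/s.
Velocity relative to ground = (2.494, 0.174) + (0.000, 0.800) = (2.494, 0.974) m/s.
Bearing = atan2(2.49, 0.97) = 68.66° clockwise from north.

069°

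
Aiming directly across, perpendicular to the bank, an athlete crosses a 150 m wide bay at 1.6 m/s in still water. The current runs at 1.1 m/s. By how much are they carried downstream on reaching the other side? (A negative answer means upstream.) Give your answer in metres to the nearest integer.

Perpendicular speed = 1.600 m/s; crossing time = 150 / 1.600 = 93.750 s.
Net downstream speed = 1.100 m/s.
Drift = 1.100 × 93.750 = 103.125 m (downstream).

103 m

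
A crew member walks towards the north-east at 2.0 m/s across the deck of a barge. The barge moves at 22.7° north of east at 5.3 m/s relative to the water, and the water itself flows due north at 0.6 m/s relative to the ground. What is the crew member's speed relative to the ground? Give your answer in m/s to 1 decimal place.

7.5 m/s

In east/north components (m/s): crew member relative to barge = (1.414, 1.414); barge relative to water = (4.889, 2.045); water relative to ground = (0.000, 0.600).
Sum = (6.304, 4.060) m/s.
Speed = |(6.304, 4.060)| = 7.498 m/s.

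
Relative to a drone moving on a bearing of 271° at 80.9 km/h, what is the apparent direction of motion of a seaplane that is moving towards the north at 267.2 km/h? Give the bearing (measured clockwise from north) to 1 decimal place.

Taking east as x and north as y: seaplane velocity = (0.000, 267.200) km/h; drone velocity = (-80.888, 1.412) km/h.
Velocity of seaplane relative to drone = (0.000, 267.200) − (-80.888, 1.412) = (80.888, 265.788) km/h.
Bearing = atan2(80.89, 265.79) = 16.93° clockwise from north.

016.9°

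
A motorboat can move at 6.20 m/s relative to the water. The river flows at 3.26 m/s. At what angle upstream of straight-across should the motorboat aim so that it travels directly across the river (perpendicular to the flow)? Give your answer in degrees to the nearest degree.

32°

To cancel the current, the upstream component of the motorboat's velocity must equal the flow: 6.20 sin θ = 3.26.
sin θ = 3.26 / 6.20 = 0.5258.
θ = arcsin(0.5258) = 31.723°.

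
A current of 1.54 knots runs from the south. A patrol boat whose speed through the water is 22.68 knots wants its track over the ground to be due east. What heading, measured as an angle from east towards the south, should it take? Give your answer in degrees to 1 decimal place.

The current pushes perpendicular to the desired track; the heading must have a component into the current equal to 1.54 knots: 22.68 sin θ = 1.54.
sin θ = 0.0679, so θ = 3.893°.

3.9°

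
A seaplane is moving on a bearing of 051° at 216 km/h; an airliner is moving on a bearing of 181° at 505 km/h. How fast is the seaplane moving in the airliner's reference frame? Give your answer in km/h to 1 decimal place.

664.8 km/h

Taking east as x and north as y: seaplane velocity = (167.864, 135.933) km/h; airliner velocity = (-8.813, -504.923) km/h.
Velocity of seaplane relative to airliner = (167.864, 135.933) − (-8.813, -504.923) = (176.677, 640.856) km/h.
Magnitude = |(176.677, 640.856)| = 664.764 km/h.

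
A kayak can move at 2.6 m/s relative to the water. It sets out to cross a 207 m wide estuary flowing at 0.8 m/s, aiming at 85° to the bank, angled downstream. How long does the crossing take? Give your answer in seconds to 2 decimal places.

79.92 s

The component of the kayak's velocity perpendicular to the bank is 2.6 × sin 85° = 2.590 m/s.
The current is parallel to the bank, so it does not affect the crossing time.
Time = 207 / 2.590 = 79.920 s.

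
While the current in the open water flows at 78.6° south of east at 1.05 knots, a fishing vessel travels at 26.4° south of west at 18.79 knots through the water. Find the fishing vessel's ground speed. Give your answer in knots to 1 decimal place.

Taking east as x and north as y: velocity relative to the water = (-16.830, -8.355) knots; the water relative to ground = (0.208, -1.029) knots.
Velocity relative to ground = (-16.830, -8.355) + (0.208, -1.029) = (-16.623, -9.384) knots.
Speed = |(-16.623, -9.384)| = 19.089 knots.

19.1 knots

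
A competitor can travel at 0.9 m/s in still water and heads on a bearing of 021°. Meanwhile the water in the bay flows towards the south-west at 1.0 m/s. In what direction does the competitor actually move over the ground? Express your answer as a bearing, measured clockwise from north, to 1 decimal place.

289.1°

Taking east as x and north as y: velocity relative to the water = (0.323, 0.840) m/s; the water relative to ground = (-0.707, -0.707) m/s.
Velocity relative to ground = (0.323, 0.840) + (-0.707, -0.707) = (-0.385, 0.133) m/s.
Bearing = atan2(-0.38, 0.13) = 289.09° clockwise from north.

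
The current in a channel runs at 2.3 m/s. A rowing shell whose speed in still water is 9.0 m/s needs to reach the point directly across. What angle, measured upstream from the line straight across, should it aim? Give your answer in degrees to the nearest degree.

15°

To cancel the current, the upstream component of the rowing shell's velocity must equal the flow: 9.0 sin θ = 2.3.
sin θ = 2.3 / 9.0 = 0.2556.
θ = arcsin(0.2556) = 14.807°.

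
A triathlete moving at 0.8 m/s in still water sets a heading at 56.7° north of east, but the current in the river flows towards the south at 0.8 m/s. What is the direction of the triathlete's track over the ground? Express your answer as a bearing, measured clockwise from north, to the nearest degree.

Taking east as x and north as y: velocity relative to the water = (0.439, 0.669) m/s; the water relative to ground = (0.000, -0.800) m/s.
Velocity relative to ground = (0.439, 0.669) + (0.000, -0.800) = (0.439, -0.131) m/s.
Bearing = atan2(0.44, -0.13) = 106.65° clockwise from north.

107°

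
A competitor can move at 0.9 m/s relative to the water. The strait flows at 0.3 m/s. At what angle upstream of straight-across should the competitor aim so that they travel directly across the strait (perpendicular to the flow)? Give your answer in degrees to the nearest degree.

To cancel the current, the upstream component of the competitor's velocity must equal the flow: 0.9 sin θ = 0.3.
sin θ = 0.3 / 0.9 = 0.3333.
θ = arcsin(0.3333) = 19.471°.

19°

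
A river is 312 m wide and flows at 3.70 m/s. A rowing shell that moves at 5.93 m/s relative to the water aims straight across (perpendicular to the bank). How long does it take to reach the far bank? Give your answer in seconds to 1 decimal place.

The component of the rowing shell's velocity perpendicular to the bank is 5.93 m/s.
The current is parallel to the bank, so it does not affect the crossing time.
Time = 312 / 5.930 = 52.614 s.

52.6 s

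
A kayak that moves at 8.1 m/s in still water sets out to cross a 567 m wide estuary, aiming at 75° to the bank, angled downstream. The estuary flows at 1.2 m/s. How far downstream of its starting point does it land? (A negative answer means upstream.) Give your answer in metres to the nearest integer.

239 m

Perpendicular speed = 7.824 m/s; crossing time = 567 / 7.824 = 72.469 s.
Net downstream speed = 3.296 m/s.
Drift = 3.296 × 72.469 = 238.890 m (downstream).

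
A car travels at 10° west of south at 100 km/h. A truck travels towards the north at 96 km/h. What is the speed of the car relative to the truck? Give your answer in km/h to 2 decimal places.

195.25 km/h

Taking east as x and north as y: car velocity = (-17.365, -98.481) km/h; truck velocity = (0.000, 96.000) km/h.
Velocity of car relative to truck = (-17.365, -98.481) − (0.000, 96.000) = (-17.365, -194.481) km/h.
Magnitude = |(-17.365, -194.481)| = 195.254 km/h.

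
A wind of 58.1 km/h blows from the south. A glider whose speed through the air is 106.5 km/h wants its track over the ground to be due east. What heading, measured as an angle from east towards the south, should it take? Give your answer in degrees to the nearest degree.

The wind pushes perpendicular to the desired track; the heading must have a component into the wind equal to 58.1 km/h: 106.5 sin θ = 58.1.
sin θ = 0.5455, so θ = 33.062°.

33°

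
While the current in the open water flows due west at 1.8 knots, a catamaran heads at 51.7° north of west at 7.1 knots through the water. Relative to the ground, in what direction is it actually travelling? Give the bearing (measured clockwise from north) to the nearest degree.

Taking east as x and north as y: velocity relative to the water = (-4.400, 5.572) knots; the water relative to ground = (-1.800, 0.000) knots.
Velocity relative to ground = (-4.400, 5.572) + (-1.800, 0.000) = (-6.200, 5.572) knots.
Bearing = atan2(-6.20, 5.57) = 311.94° clockwise from north.

312°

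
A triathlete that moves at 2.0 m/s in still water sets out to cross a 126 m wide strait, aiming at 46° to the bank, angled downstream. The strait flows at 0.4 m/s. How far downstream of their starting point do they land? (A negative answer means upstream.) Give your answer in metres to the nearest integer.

Perpendicular speed = 1.439 m/s; crossing time = 126 / 1.439 = 87.580 s.
Net downstream speed = 1.789 m/s.
Drift = 1.789 × 87.580 = 156.709 m (downstream).

157 m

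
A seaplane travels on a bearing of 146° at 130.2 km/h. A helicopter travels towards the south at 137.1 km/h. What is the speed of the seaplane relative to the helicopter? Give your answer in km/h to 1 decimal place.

78.4 km/h

Taking east as x and north as y: seaplane velocity = (72.807, -107.941) km/h; helicopter velocity = (0.000, -137.100) km/h.
Velocity of seaplane relative to helicopter = (72.807, -107.941) − (0.000, -137.100) = (72.807, 29.159) km/h.
Magnitude = |(72.807, 29.159)| = 78.429 km/h.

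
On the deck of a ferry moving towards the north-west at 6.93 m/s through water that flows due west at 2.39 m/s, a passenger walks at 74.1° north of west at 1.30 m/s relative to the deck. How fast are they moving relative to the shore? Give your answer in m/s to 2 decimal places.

In east/north components (m/s): passenger relative to ferry = (-0.356, 1.250); ferry relative to water = (-4.900, 4.900); water relative to ground = (-2.390, 0.000).
Sum = (-7.646, 6.151) m/s.
Speed = |(-7.646, 6.151)| = 9.813 m/s.

9.81 m/s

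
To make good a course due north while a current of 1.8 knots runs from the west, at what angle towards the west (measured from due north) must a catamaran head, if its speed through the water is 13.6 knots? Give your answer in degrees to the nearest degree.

8°

The current pushes perpendicular to the desired track; the heading must have a component into the current equal to 1.8 knots: 13.6 sin θ = 1.8.
sin θ = 0.1324, so θ = 7.606°.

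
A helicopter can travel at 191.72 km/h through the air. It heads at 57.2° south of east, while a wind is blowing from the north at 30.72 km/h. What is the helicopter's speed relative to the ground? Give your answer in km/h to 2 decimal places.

218.18 km/h

Taking east as x and north as y: velocity relative to the air = (103.856, -161.153) km/h; the air relative to ground = (0.000, -30.720) km/h.
Velocity relative to ground = (103.856, -161.153) + (0.000, -30.720) = (103.856, -191.873) km/h.
Speed = |(103.856, -191.873)| = 218.178 km/h.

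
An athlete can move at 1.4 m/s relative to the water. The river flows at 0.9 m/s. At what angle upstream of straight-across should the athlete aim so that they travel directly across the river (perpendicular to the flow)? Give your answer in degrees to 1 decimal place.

To cancel the current, the upstream component of the athlete's velocity must equal the flow: 1.4 sin θ = 0.9.
sin θ = 0.9 / 1.4 = 0.6429.
θ = arcsin(0.6429) = 40.005°.

40.0°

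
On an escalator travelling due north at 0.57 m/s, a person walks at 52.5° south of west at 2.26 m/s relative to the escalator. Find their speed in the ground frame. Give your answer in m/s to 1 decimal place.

Taking east as x and north as y: escalator velocity = (0.000, 0.570) m/s; person velocity relative to escalator = (-1.376, -1.793) m/s.
Velocity relative to ground = (0.000, 0.570) + (-1.376, -1.793) = (-1.376, -1.223) m/s.
Speed = |(-1.376, -1.223)| = 1.841 m/s.

1.8 m/s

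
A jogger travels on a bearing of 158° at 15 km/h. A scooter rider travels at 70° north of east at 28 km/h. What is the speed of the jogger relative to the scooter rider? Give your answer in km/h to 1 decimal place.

Taking east as x and north as y: jogger velocity = (5.619, -13.908) km/h; scooter rider velocity = (9.577, 26.311) km/h.
Velocity of jogger relative to scooter rider = (5.619, -13.908) − (9.577, 26.311) = (-3.957, -40.219) km/h.
Magnitude = |(-3.957, -40.219)| = 40.413 km/h.

40.4 km/h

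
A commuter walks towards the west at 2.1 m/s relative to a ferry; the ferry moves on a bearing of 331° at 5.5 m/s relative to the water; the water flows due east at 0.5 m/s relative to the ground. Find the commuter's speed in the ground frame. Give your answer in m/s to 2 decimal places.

In east/north components (m/s): commuter relative to ferry = (-2.100, 0.000); ferry relative to water = (-2.666, 4.810); water relative to ground = (0.500, 0.000).
Sum = (-4.266, 4.810) m/s.
Speed = |(-4.266, 4.810)| = 6.430 m/s.

6.43 m/s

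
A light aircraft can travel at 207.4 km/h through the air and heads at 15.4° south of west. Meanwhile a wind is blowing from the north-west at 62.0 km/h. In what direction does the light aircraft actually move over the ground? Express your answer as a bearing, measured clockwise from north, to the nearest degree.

238°

Taking east as x and north as y: velocity relative to the air = (-199.953, -55.076) km/h; the air relative to ground = (43.841, -43.841) km/h.
Velocity relative to ground = (-199.953, -55.076) + (43.841, -43.841) = (-156.113, -98.917) km/h.
Bearing = atan2(-156.11, -98.92) = 237.64° clockwise from north.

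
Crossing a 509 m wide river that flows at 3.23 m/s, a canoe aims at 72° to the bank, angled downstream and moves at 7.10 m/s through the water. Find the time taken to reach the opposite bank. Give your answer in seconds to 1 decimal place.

75.4 s

The component of the canoe's velocity perpendicular to the bank is 7.10 × sin 72° = 6.753 m/s.
The current is parallel to the bank, so it does not affect the crossing time.
Time = 509 / 6.753 = 75.379 s.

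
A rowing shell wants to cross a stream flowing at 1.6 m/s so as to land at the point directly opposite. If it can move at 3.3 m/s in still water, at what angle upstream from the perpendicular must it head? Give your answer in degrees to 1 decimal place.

To cancel the current, the upstream component of the rowing shell's velocity must equal the flow: 3.3 sin θ = 1.6.
sin θ = 1.6 / 3.3 = 0.4848.
θ = arcsin(0.4848) = 29.003°.

29.0°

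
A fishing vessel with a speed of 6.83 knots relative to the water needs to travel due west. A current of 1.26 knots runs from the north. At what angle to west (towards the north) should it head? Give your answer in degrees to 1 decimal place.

10.6°

The current pushes perpendicular to the desired track; the heading must have a component into the current equal to 1.26 knots: 6.83 sin θ = 1.26.
sin θ = 0.1845, so θ = 10.631°.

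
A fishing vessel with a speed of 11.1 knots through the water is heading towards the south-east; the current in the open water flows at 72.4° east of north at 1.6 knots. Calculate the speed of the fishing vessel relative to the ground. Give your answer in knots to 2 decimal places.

11.92 knots

Taking east as x and north as y: velocity relative to the water = (7.849, -7.849) knots; the water relative to ground = (1.525, 0.484) knots.
Velocity relative to ground = (7.849, -7.849) + (1.525, 0.484) = (9.374, -7.365) knots.
Speed = |(9.374, -7.365)| = 11.921 knots.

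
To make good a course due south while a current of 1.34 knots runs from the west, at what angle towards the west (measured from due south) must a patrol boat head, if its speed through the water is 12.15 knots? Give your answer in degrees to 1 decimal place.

The current pushes perpendicular to the desired track; the heading must have a component into the current equal to 1.34 knots: 12.15 sin θ = 1.34.
sin θ = 0.1103, so θ = 6.332°.

6.3°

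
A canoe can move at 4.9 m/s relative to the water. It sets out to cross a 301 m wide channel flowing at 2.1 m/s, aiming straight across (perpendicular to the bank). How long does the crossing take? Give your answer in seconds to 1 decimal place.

61.4 s

The component of the canoe's velocity perpendicular to the bank is 4.9 m/s.
Only the cross-stream component determines the crossing time; the current contributes nothing perpendicular to the bank.
Time = 301 / 4.900 = 61.429 s.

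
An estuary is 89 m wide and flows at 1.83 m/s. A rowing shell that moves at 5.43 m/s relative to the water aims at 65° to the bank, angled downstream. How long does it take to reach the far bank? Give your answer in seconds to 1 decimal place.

18.1 s

The component of the rowing shell's velocity perpendicular to the bank is 5.43 × sin 65° = 4.921 m/s.
The flow acts along the bank and has no component across it.
Time = 89 / 4.921 = 18.085 s.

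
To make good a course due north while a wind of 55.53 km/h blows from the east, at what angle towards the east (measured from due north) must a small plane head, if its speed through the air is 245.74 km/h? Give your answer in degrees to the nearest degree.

The wind pushes perpendicular to the desired track; the heading must have a component into the wind equal to 55.53 km/h: 245.74 sin θ = 55.53.
sin θ = 0.2260, so θ = 13.060°.

13°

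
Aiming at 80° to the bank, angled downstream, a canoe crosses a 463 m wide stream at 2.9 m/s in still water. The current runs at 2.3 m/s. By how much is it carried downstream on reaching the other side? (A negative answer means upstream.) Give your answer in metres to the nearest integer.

455 m

Perpendicular speed = 2.856 m/s; crossing time = 463 / 2.856 = 162.118 s.
Net downstream speed = 2.804 m/s.
Drift = 2.804 × 162.118 = 454.511 m (downstream).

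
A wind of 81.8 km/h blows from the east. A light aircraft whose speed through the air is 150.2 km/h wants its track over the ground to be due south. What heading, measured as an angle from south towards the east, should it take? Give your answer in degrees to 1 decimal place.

The wind pushes perpendicular to the desired track; the heading must have a component into the wind equal to 81.8 km/h: 150.2 sin θ = 81.8.
sin θ = 0.5446, so θ = 32.998°.

33.0°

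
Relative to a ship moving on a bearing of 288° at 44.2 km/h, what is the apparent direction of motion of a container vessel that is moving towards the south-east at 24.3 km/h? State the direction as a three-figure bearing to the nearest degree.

118°

Taking east as x and north as y: container vessel velocity = (17.183, -17.183) km/h; ship velocity = (-42.037, 13.659) km/h.
Velocity of container vessel relative to ship = (17.183, -17.183) − (-42.037, 13.659) = (59.219, -30.841) km/h.
Bearing = atan2(59.22, -30.84) = 117.51° clockwise from north.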